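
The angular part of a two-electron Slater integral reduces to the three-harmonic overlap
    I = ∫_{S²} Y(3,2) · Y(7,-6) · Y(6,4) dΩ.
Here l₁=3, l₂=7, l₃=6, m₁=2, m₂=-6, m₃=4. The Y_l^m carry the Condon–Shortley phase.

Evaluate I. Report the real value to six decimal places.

0.183421

Checks pass: Σm=0; 16 even; l₃=6∈[4,10].
(2·3+1)(2·7+1)(2·6+1) = 1365
Δ: 4! 2! 10! / 17! → 1/2042040
sum: t=1:−1/207360 t=2:+1/57600 t=3:−1/207360 = 1/129600
3j²(3 7 6; 0 0 0) = Δ·Π!·Σ² = 168/12155  (sign +1)
sum: t=0:+1/8709120 t=1:−1/43545600 = 1/10886400
3j²(3 7 6; 2 -6 4) = Δ·Π!·Σ² = 8/357  (sign +1)
combine: 4πI² = 1365·168/12155·8/357 = 1344/3179
take √, sign +1: I = 0.18342116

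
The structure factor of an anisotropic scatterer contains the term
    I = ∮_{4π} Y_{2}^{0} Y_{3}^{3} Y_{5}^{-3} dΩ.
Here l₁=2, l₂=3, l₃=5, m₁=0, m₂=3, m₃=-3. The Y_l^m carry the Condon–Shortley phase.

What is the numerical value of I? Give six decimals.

m-sum 0 ✓  L=10 even ✓  1≤5≤5 ✓
Π(2lᵢ+1) = 5×7×11 = 385
triangle coeff Δ(2,3,5) = 1/2310
Σ_t [0,0]: t=0:+1/144 = 1/144
(3j)²=10/231 [(2 3 5; 0 0 0)], sign=-1
Σ_t [0,0]: t=0:+1/2880 = 1/2880
(3j)²=2/165 [(2 3 5; 0 3 -3)], sign=+1
⇒ 4πI² = 20/99
I = (-1)√(20/99/(4π)) = -0.12679218

-0.126792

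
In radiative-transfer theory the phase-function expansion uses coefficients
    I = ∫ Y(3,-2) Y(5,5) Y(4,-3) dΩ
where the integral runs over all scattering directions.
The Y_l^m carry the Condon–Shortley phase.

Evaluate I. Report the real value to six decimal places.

-0.212007

Rules hold: Σm=0, L=12 even, 2≤4≤8.
N = 7·11·9 = 693
Δ = 4!·2!·6!/13! = 1/180180
Racah Σ t=1..3: t=1:−1/576 t=2:+1/144 t=3:−1/576 = 1/288
⇒ 3j(3 5 4; 0 0 0)² = 20/1001, sgn +1
Racah Σ t=4..4: t=4:+1/17280 = 1/17280
⇒ 3j(3 5 4; -2 5 -3)² = 35/858, sgn -1
4πI² = N·(3j₀)²·(3jₘ)² = 1050/1859
I = -1·√(0.56482/4π) = -0.21200691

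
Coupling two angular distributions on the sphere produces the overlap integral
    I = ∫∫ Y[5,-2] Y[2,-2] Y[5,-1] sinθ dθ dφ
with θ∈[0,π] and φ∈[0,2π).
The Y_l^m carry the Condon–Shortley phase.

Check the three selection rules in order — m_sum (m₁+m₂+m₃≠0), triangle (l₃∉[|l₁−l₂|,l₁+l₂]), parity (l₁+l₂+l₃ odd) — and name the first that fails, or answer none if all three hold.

azimuthal sum: -2 − 2 − 1 = -5  ✗
3 ≤ 5 ≤ 7 (triangle on l)
L = 5 + 2 + 5 = 12 (even)

m_sum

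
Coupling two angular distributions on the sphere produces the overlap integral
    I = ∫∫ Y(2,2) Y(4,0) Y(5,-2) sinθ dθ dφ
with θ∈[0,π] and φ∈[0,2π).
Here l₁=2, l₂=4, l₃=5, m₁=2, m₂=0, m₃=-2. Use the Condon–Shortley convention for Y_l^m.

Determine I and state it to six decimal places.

l₁+l₂+l₃=11 is odd: 3j(l;000)=0 ⇒ I=0

0.000000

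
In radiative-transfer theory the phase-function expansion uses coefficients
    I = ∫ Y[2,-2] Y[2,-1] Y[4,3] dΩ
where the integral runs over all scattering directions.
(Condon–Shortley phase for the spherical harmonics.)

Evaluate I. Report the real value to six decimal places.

m-sum 0 ✓  L=8 even ✓  0≤4≤4 ✓
Π(2lᵢ+1) = 5×5×9 = 225
triangle coeff Δ(2,2,4) = 1/630
Σ_t [0,0]: t=0:+1/16 = 1/16
(3j)²=2/35 [(2 2 4; 0 0 0)], sign=+1
Σ_t [0,0]: t=0:+1/144 = 1/144
(3j)²=1/18 [(2 2 4; -2 -1 3)], sign=-1
⇒ 4πI² = 5/7
I = (-1)√(5/7/(4π)) = -0.23841361

-0.238414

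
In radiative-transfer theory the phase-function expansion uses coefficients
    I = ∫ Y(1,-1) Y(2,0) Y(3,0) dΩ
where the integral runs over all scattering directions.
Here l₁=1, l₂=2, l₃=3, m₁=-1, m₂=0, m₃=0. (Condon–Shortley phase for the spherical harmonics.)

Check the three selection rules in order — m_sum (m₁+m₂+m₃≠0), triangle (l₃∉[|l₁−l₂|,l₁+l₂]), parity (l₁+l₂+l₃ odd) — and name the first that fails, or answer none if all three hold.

m₁+m₂+m₃ = -1 + 0 + 0 = -1  ✗
triangle: |1−2|=1 ≤ l₃=3 ≤ 1+2=3
parity: l₁+l₂+l₃ = 6 is even

m_sum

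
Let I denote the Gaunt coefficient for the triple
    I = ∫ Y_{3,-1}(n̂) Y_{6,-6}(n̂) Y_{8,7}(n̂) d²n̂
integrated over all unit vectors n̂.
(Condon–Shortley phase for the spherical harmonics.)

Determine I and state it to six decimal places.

0.000000

Σlᵢ=17 odd — θ-integrand is odd under cosθ→−cosθ; I=0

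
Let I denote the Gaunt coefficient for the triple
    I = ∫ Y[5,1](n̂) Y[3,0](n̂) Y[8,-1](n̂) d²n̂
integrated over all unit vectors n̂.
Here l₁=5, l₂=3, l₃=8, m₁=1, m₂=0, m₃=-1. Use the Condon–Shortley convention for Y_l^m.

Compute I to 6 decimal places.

-0.227643

Checks pass: Σm=0; 16 even; l₃=8∈[2,8].
(2·5+1)(2·3+1)(2·8+1) = 1309
Δ: 0! 10! 6! / 17! → 1/136136
sum: t=0:+1/518400 = 1/518400
3j²(5 3 8; 0 0 0) = Δ·Π!·Σ² = 56/2431  (sign +1)
sum: t=0:+1/622080 = 1/622080
3j²(5 3 8; 1 0 -1) = Δ·Π!·Σ² = 105/4862  (sign -1)
combine: 4πI² = 1309·56/2431·105/4862 = 20580/31603
take √, sign -1: I = -0.22764263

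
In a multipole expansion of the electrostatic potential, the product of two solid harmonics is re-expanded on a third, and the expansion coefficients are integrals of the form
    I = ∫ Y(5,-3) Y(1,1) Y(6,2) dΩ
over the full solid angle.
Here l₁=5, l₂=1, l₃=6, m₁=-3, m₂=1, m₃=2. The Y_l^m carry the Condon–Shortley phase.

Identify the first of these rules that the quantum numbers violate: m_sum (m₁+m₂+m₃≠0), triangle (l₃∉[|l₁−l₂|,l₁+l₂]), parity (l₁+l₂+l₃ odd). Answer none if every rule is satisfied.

none

m₁+m₂+m₃ = -3 + 1 + 2 = 0  ✓
triangle: |5−1|=4 ≤ l₃=6 ≤ 5+1=6  ✓
parity: l₁+l₂+l₃ = 12 is even  ✓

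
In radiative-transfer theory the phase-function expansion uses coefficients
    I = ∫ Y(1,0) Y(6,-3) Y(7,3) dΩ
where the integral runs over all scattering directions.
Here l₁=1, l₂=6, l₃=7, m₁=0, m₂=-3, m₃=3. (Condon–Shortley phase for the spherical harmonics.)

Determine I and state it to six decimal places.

Checks pass: Σm=0; 14 even; l₃=7∈[5,7].
(2·1+1)(2·6+1)(2·7+1) = 585
Δ: 0! 2! 12! / 15! → 1/1365
sum: t=0:+1/518400 = 1/518400
3j²(1 6 7; 0 0 0) = Δ·Π!·Σ² = 7/195  (sign -1)
sum: t=0:+1/2177280 = 1/2177280
3j²(1 6 7; 0 -3 3) = Δ·Π!·Σ² = 8/273  (sign +1)
combine: 4πI² = 585·7/195·8/273 = 8/13
take √, sign -1: I = -0.22129336

-0.221293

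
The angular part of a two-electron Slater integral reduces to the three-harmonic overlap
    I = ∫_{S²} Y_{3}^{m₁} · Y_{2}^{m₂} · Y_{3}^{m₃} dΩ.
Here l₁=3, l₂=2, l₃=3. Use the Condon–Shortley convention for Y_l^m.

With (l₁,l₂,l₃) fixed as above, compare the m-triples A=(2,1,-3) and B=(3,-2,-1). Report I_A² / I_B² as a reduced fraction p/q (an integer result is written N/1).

5/2

l's match ⇒ only the (l;m) 3-j factors differ between A and B.
A: triangle coeff Δ(3,2,3) = 1/3780; Σ_t [1,1]: t=1:−1/48 = -1/48; (3j)²=5/84 [(3 2 3; 2 1 -3)], sign=-1
B: triangle coeff Δ(3,2,3) = 1/3780; Σ_t [0,0]: t=0:+1/96 = 1/96; (3j)²=1/42 [(3 2 3; 3 -2 -1)], sign=+1
I_A²/I_B² = (5/84)/(1/42) = 5/2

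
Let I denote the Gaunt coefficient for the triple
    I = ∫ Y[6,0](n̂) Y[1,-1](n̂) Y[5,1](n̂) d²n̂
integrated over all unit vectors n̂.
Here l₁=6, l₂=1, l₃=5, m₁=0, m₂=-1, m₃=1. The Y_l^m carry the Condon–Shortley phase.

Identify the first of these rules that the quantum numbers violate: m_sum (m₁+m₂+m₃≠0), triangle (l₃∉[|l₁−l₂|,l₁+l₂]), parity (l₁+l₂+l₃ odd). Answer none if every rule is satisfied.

none

m₁+m₂+m₃ = 0 − 1 + 1 = 0  ✓
triangle: |6−1|=5 ≤ l₃=5 ≤ 6+1=7  ✓
parity: l₁+l₂+l₃ = 12 is even  ✓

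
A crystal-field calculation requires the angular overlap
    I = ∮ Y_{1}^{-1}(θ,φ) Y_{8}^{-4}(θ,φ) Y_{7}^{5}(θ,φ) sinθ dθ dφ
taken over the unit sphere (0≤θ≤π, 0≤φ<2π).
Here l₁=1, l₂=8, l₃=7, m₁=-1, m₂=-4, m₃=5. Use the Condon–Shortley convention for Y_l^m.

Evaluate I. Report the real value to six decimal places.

Checks pass: Σm=0; 16 even; l₃=7∈[7,9].
(2·1+1)(2·8+1)(2·7+1) = 765
Δ: 2! 0! 14! / 17! → 1/2040
sum: t=1:−1/25401600 = -1/25401600
3j²(1 8 7; 0 0 0) = Δ·Π!·Σ² = 8/255  (sign +1)
sum: t=2:+1/1916006400 = 1/1916006400
3j²(1 8 7; -1 -4 5) = Δ·Π!·Σ² = 1/340  (sign +1)
combine: 4πI² = 765·8/255·1/340 = 6/85
take √, sign +1: I = 0.07494820

0.074948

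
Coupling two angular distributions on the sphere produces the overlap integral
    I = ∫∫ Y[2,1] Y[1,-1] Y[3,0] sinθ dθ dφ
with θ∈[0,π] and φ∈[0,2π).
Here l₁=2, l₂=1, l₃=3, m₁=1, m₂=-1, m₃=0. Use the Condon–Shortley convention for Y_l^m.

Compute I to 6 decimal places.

Rules hold: Σm=0, L=6 even, 1≤3≤3.
N = 5·3·7 = 105
Δ = 0!·4!·2!/7! = 1/105
Racah Σ t=0..0: t=0:+1/4 = 1/4
⇒ 3j(2 1 3; 0 0 0)² = 3/35, sgn -1
Racah Σ t=0..0: t=0:+1/12 = 1/12
⇒ 3j(2 1 3; 1 -1 0)² = 1/35, sgn -1
4πI² = N·(3j₀)²·(3jₘ)² = 9/35
I = +1·√(0.257143/4π) = 0.14304817

0.143048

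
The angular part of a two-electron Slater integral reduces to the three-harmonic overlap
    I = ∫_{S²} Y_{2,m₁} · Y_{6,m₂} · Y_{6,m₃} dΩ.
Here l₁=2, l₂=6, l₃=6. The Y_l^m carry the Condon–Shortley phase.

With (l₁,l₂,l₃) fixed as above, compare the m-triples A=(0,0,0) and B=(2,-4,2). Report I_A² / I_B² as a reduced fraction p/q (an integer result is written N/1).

49/45

Same 2,6,6: normalisation and zero-m 3j drop out of the ratio.
A: Δ: 2! 2! 10! / 15! → 1/90090; sum: t=0:+1/69120 t=1:−1/14400 t=2:+1/69120 = -7/172800; 3j²(2 6 6; 0 0 0) = Δ·Π!·Σ² = 14/715  (sign -1)
B: Δ: 2! 2! 10! / 15! → 1/90090; sum: t=0:+1/322560 = 1/322560; 3j²(2 6 6; 2 -4 2) = Δ·Π!·Σ² = 18/1001  (sign +1)
I_A²/I_B² = (14/715)/(18/1001) = 49/45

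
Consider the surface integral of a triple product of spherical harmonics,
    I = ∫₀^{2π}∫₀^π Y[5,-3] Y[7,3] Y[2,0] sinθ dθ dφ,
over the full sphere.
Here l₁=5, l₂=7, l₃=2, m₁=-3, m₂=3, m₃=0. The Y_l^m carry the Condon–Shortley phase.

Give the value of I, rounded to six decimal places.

Rules hold: Σm=0, L=14 even, 2≤2≤12.
N = 11·15·5 = 825
Δ = 10!·0!·4!/15! = 1/15015
Racah Σ t=5..5: t=5:−1/57600 = -1/57600
⇒ 3j(5 7 2; 0 0 0)² = 21/715, sgn -1
Racah Σ t=8..8: t=8:+1/322560 = 1/322560
⇒ 3j(5 7 2; -3 3 0)² = 18/1001, sgn +1
4πI² = N·(3j₀)²·(3jₘ)² = 810/1859
I = -1·√(0.435718/4π) = -0.18620781

-0.186208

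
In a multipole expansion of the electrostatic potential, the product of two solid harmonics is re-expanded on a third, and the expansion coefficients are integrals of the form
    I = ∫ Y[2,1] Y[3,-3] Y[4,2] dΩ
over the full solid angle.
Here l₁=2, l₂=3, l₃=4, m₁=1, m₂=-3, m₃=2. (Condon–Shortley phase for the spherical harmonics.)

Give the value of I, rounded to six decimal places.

0.000000

Σlᵢ=9 odd — θ-integrand is odd under cosθ→−cosθ; I=0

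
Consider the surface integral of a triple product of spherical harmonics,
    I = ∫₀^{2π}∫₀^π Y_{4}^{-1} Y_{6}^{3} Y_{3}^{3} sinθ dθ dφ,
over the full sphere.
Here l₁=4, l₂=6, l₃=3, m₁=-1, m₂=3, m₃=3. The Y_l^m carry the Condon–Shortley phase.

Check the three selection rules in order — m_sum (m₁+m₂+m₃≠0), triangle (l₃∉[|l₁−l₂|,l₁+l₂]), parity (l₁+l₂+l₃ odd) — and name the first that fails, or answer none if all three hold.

m_sum

Σmᵢ = 5  ✗
l₃∈[|l₁−l₂|,l₁+l₂]=[2,10], have l₃=3
Σlᵢ = 13 ⇒ odd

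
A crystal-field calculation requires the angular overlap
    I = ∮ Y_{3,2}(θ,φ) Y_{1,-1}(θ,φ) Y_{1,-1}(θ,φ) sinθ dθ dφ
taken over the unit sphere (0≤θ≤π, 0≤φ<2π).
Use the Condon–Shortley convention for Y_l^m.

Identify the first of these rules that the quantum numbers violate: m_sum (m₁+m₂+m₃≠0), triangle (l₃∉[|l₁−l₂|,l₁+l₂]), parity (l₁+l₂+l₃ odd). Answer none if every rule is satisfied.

triangle

Σmᵢ = 0  ✓
l₃∈[|l₁−l₂|,l₁+l₂]=[2,4], have l₃=1  ✗
Σlᵢ = 5 ⇒ odd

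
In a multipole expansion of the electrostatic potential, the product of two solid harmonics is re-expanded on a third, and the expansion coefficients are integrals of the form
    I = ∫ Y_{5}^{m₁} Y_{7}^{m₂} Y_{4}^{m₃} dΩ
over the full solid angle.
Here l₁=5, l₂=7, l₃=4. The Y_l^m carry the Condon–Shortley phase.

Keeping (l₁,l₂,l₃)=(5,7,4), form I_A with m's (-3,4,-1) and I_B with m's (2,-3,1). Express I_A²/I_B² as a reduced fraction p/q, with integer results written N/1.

1859/11094

Shared (l₁,l₂,l₃)=(5,7,4): N and (l;000)² cancel in I_A²/I_B².
A: Δ = 8!·2!·6!/17! = 1/6126120; Racah Σ t=6..8: t=6:+1/345600 t=7:−1/241920 t=8:+1/2903040 = -13/14515200; ⇒ 3j(5 7 4; -3 4 -1)² = 13/7140, sgn +1
B: Δ = 8!·2!·6!/17! = 1/6126120; Racah Σ t=1..3: t=1:−1/362880 t=2:+1/69120 t=3:−1/172800 = 43/7257600; ⇒ 3j(5 7 4; 2 -3 1)² = 1849/170170, sgn -1
I_A²/I_B² = (13/7140)/(1849/170170) = 1859/11094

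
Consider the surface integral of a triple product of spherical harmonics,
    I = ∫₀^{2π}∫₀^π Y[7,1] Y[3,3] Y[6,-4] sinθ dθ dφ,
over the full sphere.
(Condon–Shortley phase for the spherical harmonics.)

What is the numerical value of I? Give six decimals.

Checks pass: Σm=0; 16 even; l₃=6∈[4,10].
(2·7+1)(2·3+1)(2·6+1) = 1365
Δ: 4! 10! 2! / 17! → 1/2042040
sum: t=1:−1/207360 t=2:+1/57600 t=3:−1/207360 = 1/129600
3j²(7 3 6; 0 0 0) = Δ·Π!·Σ² = 168/12155  (sign +1)
sum: t=4:+1/3870720 = 1/3870720
3j²(7 3 6; 1 3 -4) = Δ·Π!·Σ² = 675/136136  (sign +1)
combine: 4πI² = 1365·168/12155·675/136136 = 42525/454597
take √, sign +1: I = 0.08627877

0.086279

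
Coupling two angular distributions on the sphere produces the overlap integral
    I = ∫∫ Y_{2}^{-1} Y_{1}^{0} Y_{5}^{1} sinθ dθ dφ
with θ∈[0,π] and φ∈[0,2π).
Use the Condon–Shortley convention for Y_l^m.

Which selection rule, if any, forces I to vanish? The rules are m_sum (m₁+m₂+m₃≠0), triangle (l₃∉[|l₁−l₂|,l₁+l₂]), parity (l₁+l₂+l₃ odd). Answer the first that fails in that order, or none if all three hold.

triangle

azimuthal sum: -1 + 0 + 1 = 0  ✓
1 ≤ 5 ≤ 3 (triangle on l)  ✗
L = 2 + 1 + 5 = 8 (even)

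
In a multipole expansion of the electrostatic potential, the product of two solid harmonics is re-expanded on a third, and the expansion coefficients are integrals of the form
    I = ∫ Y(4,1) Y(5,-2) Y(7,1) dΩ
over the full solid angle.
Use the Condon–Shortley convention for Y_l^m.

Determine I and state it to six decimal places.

0.070568

Checks pass: Σm=0; 16 even; l₃=7∈[1,9].
(2·4+1)(2·5+1)(2·7+1) = 1485
Δ: 2! 6! 8! / 17! → 1/6126120
sum: t=0:+1/69120 t=1:−1/20736 t=2:+1/69120 = -1/51840
3j²(4 5 7; 0 0 0) = Δ·Π!·Σ² = 280/21879  (sign +1)
sum: t=0:+1/51840 t=1:−1/69120 t=2:+1/1209600 = 41/7257600
3j²(4 5 7; 1 -2 1) = Δ·Π!·Σ² = 1681/510510  (sign +1)
combine: 4πI² = 1485·280/21879·1681/510510 = 33620/537251
take √, sign +1: I = 0.07056759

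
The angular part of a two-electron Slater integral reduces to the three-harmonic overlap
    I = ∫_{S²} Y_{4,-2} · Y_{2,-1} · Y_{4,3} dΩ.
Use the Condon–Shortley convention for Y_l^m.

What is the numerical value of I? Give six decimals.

Checks pass: Σm=0; 10 even; l₃=4∈[2,6].
(2·4+1)(2·2+1)(2·4+1) = 405
Δ: 2! 6! 2! / 11! → 1/13860
sum: t=0:+1/192 t=1:−1/36 t=2:+1/192 = -5/288
3j²(4 2 4; 0 0 0) = Δ·Π!·Σ² = 20/693  (sign -1)
sum: t=0:+1/1440 t=1:−1/240 = -1/288
3j²(4 2 4; -2 -1 3) = Δ·Π!·Σ² = 5/132  (sign +1)
combine: 4πI² = 405·20/693·5/132 = 375/847
take √, sign -1: I = -0.18770204

-0.187702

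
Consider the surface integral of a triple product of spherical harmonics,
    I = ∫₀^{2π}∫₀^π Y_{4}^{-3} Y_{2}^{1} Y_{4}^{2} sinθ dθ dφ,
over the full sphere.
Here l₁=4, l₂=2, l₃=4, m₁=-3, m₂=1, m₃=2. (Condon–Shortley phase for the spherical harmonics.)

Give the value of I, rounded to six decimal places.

Checks pass: Σm=0; 10 even; l₃=4∈[2,6].
(2·4+1)(2·2+1)(2·4+1) = 405
Δ: 2! 6! 2! / 11! → 1/13860
sum: t=0:+1/192 t=1:−1/36 t=2:+1/192 = -5/288
3j²(4 2 4; 0 0 0) = Δ·Π!·Σ² = 20/693  (sign -1)
sum: t=1:−1/1440 t=2:+1/240 = 1/288
3j²(4 2 4; -3 1 2) = Δ·Π!·Σ² = 5/132  (sign +1)
combine: 4πI² = 405·20/693·5/132 = 375/847
take √, sign -1: I = -0.18770204

-0.187702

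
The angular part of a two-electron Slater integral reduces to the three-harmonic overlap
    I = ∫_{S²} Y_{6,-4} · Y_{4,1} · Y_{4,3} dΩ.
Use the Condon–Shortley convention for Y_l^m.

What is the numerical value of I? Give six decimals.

Rules hold: Σm=0, L=14 even, 2≤4≤10.
N = 13·9·9 = 1053
Δ = 6!·6!·2!/15! = 1/1261260
Racah Σ t=2..4: t=2:+1/4608 t=3:−1/1296 t=4:+1/4608 = -7/20736
⇒ 3j(6 4 4; 0 0 0)² = 20/1287, sgn -1
Racah Σ t=4..5: t=4:+1/34560 t=5:−1/28800 = -1/172800
⇒ 3j(6 4 4; -4 1 3)² = 1/1430, sgn +1
4πI² = N·(3j₀)²·(3jₘ)² = 18/1573
I = -1·√(0.0114431/4π) = -0.03017637

-0.030176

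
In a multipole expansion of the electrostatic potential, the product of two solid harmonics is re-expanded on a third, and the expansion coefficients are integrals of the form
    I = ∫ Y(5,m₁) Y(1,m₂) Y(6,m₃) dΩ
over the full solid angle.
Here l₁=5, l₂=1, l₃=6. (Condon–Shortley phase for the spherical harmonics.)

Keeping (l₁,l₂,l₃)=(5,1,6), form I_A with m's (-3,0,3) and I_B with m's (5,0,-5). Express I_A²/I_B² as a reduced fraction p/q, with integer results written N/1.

27/11

l's match ⇒ only the (l;m) 3-j factors differ between A and B.
A: triangle coeff Δ(5,1,6) = 1/858; Σ_t [0,0]: t=0:+1/80640 = 1/80640; (3j)²=9/286 [(5 1 6; -3 0 3)], sign=-1
B: triangle coeff Δ(5,1,6) = 1/858; Σ_t [0,0]: t=0:+1/3628800 = 1/3628800; (3j)²=1/78 [(5 1 6; 5 0 -5)], sign=-1
I_A²/I_B² = (9/286)/(1/78) = 27/11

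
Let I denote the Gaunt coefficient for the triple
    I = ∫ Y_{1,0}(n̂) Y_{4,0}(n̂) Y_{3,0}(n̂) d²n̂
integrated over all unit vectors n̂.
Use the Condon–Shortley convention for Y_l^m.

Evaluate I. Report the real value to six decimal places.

0.246233

Checks pass: Σm=0; 8 even; l₃=3∈[3,5].
(2·1+1)(2·4+1)(2·3+1) = 189
Δ: 2! 0! 6! / 9! → 1/252
sum: t=1:−1/36 = -1/36
3j²(1 4 3; 0 0 0) = Δ·Π!·Σ² = 4/63  (sign +1)
(m-triple is (0,0,0) — same symbol as above.)
combine: 4πI² = 189·4/63·4/63 = 16/21
take √, sign +1: I = 0.24623252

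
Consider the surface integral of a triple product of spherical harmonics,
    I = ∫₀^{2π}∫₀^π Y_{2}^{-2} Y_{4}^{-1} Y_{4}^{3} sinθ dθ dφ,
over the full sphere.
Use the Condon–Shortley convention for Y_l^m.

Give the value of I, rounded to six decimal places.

Rules hold: Σm=0, L=10 even, 2≤4≤6.
N = 5·9·9 = 405
Δ = 2!·2!·6!/11! = 1/13860
Racah Σ t=0..2: t=0:+1/192 t=1:−1/36 t=2:+1/192 = -5/288
⇒ 3j(2 4 4; 0 0 0)² = 20/693, sgn -1
Racah Σ t=2..2: t=2:+1/480 = 1/480
⇒ 3j(2 4 4; -2 -1 3)² = 3/110, sgn -1
4πI² = N·(3j₀)²·(3jₘ)² = 270/847
I = +1·√(0.318772/4π) = 0.15927046

0.159270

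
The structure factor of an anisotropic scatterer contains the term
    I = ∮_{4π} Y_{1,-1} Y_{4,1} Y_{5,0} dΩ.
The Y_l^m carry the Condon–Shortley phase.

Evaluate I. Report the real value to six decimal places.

Checks pass: Σm=0; 10 even; l₃=5∈[3,5].
(2·1+1)(2·4+1)(2·5+1) = 297
Δ: 0! 2! 8! / 11! → 1/495
sum: t=0:+1/576 = 1/576
3j²(1 4 5; 0 0 0) = Δ·Π!·Σ² = 5/99  (sign -1)
sum: t=0:+1/1440 = 1/1440
3j²(1 4 5; -1 1 0) = Δ·Π!·Σ² = 2/99  (sign -1)
combine: 4πI² = 297·5/99·2/99 = 10/33
take √, sign +1: I = 0.15528807

0.155288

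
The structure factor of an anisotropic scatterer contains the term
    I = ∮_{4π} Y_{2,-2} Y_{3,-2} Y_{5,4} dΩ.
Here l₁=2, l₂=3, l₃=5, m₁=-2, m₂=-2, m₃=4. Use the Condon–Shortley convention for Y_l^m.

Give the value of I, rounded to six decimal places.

Rules hold: Σm=0, L=10 even, 1≤5≤5.
N = 5·7·11 = 385
Δ = 0!·4!·6!/11! = 1/2310
Racah Σ t=0..0: t=0:+1/144 = 1/144
⇒ 3j(2 3 5; 0 0 0)² = 10/231, sgn -1
Racah Σ t=0..0: t=0:+1/2880 = 1/2880
⇒ 3j(2 3 5; -2 -2 4)² = 3/55, sgn -1
4πI² = N·(3j₀)²·(3jₘ)² = 10/11
I = +1·√(0.909091/4π) = 0.26896683

0.268967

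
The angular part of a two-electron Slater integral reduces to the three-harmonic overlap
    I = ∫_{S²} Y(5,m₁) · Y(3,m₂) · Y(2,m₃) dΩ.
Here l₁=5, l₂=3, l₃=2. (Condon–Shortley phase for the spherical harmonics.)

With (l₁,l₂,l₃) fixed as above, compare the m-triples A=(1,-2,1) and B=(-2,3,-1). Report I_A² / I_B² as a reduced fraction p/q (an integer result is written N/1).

Same 5,3,2: normalisation and zero-m 3j drop out of the ratio.
A: Δ: 6! 4! 0! / 11! → 1/2310; sum: t=1:−1/720 = -1/720; 3j²(5 3 2; 1 -2 1) = Δ·Π!·Σ² = 4/385  (sign +1)
B: Δ: 6! 4! 0! / 11! → 1/2310; sum: t=6:+1/4320 = 1/4320; 3j²(5 3 2; -2 3 -1) = Δ·Π!·Σ² = 1/330  (sign -1)
I_A²/I_B² = (4/385)/(1/330) = 24/7

24/7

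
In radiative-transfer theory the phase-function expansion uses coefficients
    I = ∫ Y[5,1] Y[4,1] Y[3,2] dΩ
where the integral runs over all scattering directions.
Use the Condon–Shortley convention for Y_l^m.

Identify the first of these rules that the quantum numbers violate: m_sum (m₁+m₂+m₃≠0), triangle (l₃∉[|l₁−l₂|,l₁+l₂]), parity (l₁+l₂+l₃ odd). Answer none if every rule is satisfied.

Σmᵢ = 4  ✗
l₃∈[|l₁−l₂|,l₁+l₂]=[1,9], have l₃=3
Σlᵢ = 12 ⇒ even

m_sum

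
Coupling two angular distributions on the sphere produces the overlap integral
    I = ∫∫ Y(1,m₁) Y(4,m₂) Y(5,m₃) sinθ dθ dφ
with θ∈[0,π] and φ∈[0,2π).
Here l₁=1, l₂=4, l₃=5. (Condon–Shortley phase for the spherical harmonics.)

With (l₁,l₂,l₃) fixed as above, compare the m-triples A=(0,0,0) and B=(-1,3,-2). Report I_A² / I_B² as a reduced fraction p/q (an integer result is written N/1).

Same 1,4,5: normalisation and zero-m 3j drop out of the ratio.
A: Δ: 0! 2! 8! / 11! → 1/495; sum: t=0:+1/576 = 1/576; 3j²(1 4 5; 0 0 0) = Δ·Π!·Σ² = 5/99  (sign -1)
B: Δ: 0! 2! 8! / 11! → 1/495; sum: t=0:+1/10080 = 1/10080; 3j²(1 4 5; -1 3 -2) = Δ·Π!·Σ² = 1/165  (sign -1)
I_A²/I_B² = (5/99)/(1/165) = 25/3

25/3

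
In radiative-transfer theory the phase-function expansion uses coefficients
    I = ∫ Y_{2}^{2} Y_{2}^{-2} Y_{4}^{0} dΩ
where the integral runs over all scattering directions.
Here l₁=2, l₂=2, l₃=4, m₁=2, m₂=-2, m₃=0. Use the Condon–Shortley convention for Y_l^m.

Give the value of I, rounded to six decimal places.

m-sum 0 ✓  L=8 even ✓  0≤4≤4 ✓
Π(2lᵢ+1) = 5×5×9 = 225
triangle coeff Δ(2,2,4) = 1/630
Σ_t [0,0]: t=0:+1/16 = 1/16
(3j)²=2/35 [(2 2 4; 0 0 0)], sign=+1
Σ_t [0,0]: t=0:+1/576 = 1/576
(3j)²=1/630 [(2 2 4; 2 -2 0)], sign=+1
⇒ 4πI² = 1/49
I = (+1)√(1/49/(4π)) = 0.04029926

0.040299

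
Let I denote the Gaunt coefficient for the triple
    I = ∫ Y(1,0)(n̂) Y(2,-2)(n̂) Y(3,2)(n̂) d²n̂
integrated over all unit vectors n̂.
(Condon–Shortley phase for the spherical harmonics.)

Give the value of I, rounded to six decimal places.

m-sum 0 ✓  L=6 even ✓  1≤3≤3 ✓
Π(2lᵢ+1) = 3×5×7 = 105
triangle coeff Δ(1,2,3) = 1/105
Σ_t [0,0]: t=0:+1/4 = 1/4
(3j)²=3/35 [(1 2 3; 0 0 0)], sign=-1
Σ_t [0,0]: t=0:+1/24 = 1/24
(3j)²=1/21 [(1 2 3; 0 -2 2)], sign=-1
⇒ 4πI² = 3/7
I = (+1)√(3/7/(4π)) = 0.18467439

0.184674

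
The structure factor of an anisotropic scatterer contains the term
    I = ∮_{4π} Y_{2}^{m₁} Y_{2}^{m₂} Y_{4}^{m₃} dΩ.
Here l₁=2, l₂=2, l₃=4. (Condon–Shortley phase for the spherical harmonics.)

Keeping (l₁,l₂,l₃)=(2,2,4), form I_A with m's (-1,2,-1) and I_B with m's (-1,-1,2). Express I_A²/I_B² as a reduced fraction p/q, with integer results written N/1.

Shared (l₁,l₂,l₃)=(2,2,4): N and (l;000)² cancel in I_A²/I_B².
A: Δ = 0!·4!·4!/9! = 1/630; Racah Σ t=0..0: t=0:+1/144 = 1/144; ⇒ 3j(2 2 4; -1 2 -1)² = 1/126, sgn -1
B: Δ = 0!·4!·4!/9! = 1/630; Racah Σ t=0..0: t=0:+1/36 = 1/36; ⇒ 3j(2 2 4; -1 -1 2)² = 4/63, sgn +1
I_A²/I_B² = (1/126)/(4/63) = 1/8

1/8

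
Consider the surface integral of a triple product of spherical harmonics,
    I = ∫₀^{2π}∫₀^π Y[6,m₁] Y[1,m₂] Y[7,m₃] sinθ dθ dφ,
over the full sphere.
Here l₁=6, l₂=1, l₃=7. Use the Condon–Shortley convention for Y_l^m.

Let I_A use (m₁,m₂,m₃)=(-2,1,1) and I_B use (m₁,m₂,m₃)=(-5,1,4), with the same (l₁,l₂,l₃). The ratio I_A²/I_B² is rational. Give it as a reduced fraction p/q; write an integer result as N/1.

Same 6,1,7: normalisation and zero-m 3j drop out of the ratio.
A: Δ: 0! 12! 2! / 15! → 1/1365; sum: t=0:+1/1935360 = 1/1935360; 3j²(6 1 7; -2 1 1) = Δ·Π!·Σ² = 1/91  (sign +1)
B: Δ: 0! 12! 2! / 15! → 1/1365; sum: t=0:+1/79833600 = 1/79833600; 3j²(6 1 7; -5 1 4) = Δ·Π!·Σ² = 1/455  (sign -1)
I_A²/I_B² = (1/91)/(1/455) = 5/1

5/1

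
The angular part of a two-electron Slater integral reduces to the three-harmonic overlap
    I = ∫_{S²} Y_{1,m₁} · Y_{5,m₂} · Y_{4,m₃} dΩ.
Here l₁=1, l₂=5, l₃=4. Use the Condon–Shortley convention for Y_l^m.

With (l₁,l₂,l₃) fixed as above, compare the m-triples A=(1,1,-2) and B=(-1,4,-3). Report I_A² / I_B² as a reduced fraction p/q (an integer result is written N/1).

1/6

l's match ⇒ only the (l;m) 3-j factors differ between A and B.
A: triangle coeff Δ(1,5,4) = 1/495; Σ_t [0,0]: t=0:+1/2880 = 1/2880; (3j)²=2/165 [(1 5 4; 1 1 -2)], sign=+1
B: triangle coeff Δ(1,5,4) = 1/495; Σ_t [2,2]: t=2:+1/10080 = 1/10080; (3j)²=4/55 [(1 5 4; -1 4 -3)], sign=-1
I_A²/I_B² = (2/165)/(4/55) = 1/6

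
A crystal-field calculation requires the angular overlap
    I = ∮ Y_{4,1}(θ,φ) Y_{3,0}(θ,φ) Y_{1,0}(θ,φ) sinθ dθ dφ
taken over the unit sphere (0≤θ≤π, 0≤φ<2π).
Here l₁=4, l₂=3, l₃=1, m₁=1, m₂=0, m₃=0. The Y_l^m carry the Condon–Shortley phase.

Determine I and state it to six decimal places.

Σmᵢ = 1 ≠ 0, so the φ-integral vanishes; I = 0

0.000000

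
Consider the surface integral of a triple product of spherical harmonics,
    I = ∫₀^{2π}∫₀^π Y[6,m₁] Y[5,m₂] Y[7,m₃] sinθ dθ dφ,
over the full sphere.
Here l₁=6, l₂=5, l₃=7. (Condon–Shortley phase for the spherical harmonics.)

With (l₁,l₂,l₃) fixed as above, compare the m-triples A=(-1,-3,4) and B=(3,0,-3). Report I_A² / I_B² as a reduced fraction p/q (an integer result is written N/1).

1386/1369

Shared (l₁,l₂,l₃)=(6,5,7): N and (l;000)² cancel in I_A²/I_B².
A: Δ = 4!·8!·6!/19! = 1/174594420; Racah Σ t=0..2: t=0:+1/5806080 t=1:−1/1036800 t=2:+1/2073600 = -1/3225600; ⇒ 3j(6 5 7; -1 -3 4)² = 27/4199, sgn +1
B: Δ = 4!·8!·6!/19! = 1/174594420; Racah Σ t=0..3: t=0:+1/2073600 t=1:−1/414720 t=2:+1/725760 t=3:−1/11612160 = -37/58060800; ⇒ 3j(6 5 7; 3 0 -3)² = 4107/646646, sgn -1
I_A²/I_B² = (27/4199)/(4107/646646) = 1386/1369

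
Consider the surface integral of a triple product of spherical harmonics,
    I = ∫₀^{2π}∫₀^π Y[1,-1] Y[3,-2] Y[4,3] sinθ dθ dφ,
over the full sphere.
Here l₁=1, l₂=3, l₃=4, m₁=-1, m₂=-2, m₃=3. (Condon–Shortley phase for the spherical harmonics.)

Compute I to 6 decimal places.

Rules hold: Σm=0, L=8 even, 2≤4≤4.
N = 3·7·9 = 189
Δ = 0!·2!·6!/9! = 1/252
Racah Σ t=0..0: t=0:+1/36 = 1/36
⇒ 3j(1 3 4; 0 0 0)² = 4/63, sgn +1
Racah Σ t=0..0: t=0:+1/240 = 1/240
⇒ 3j(1 3 4; -1 -2 3)² = 1/12, sgn -1
4πI² = N·(3j₀)²·(3jₘ)² = 1/1
I = -1·√(1/4π) = -0.28209479

-0.282095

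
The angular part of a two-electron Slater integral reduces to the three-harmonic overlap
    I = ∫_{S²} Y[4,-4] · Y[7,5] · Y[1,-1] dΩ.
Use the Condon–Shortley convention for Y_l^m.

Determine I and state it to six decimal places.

triangle: need 3≤l₃≤11, have 1; I=0

0.000000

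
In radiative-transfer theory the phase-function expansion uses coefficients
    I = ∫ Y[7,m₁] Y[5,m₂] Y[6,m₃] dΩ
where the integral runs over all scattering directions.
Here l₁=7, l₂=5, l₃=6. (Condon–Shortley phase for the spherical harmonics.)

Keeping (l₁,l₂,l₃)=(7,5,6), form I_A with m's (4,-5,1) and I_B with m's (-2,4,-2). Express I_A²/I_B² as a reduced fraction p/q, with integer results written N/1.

275/98

Same 7,5,6: normalisation and zero-m 3j drop out of the ratio.
A: Δ: 6! 8! 4! / 19! → 1/174594420; sum: t=0:+1/12441600 = 1/12441600; 3j²(7 5 6; 4 -5 1) = Δ·Π!·Σ² = 245/12597  (sign -1)
B: Δ: 6! 8! 4! / 19! → 1/174594420; sum: t=5:−1/1658880 t=6:+1/3110400 = -7/24883200; 3j²(7 5 6; -2 4 -2) = Δ·Π!·Σ² = 4802/692835  (sign -1)
I_A²/I_B² = (245/12597)/(4802/692835) = 275/98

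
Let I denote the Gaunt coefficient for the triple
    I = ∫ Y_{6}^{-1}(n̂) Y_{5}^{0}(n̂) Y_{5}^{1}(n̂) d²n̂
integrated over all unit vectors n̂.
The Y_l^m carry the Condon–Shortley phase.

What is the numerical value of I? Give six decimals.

-0.072607

Rules hold: Σm=0, L=16 even, 1≤5≤11.
N = 13·11·11 = 1573
Δ = 6!·6!·4!/17! = 1/28588560
Racah Σ t=1..5: t=1:−1/345600 t=2:+1/13824 t=3:−1/5184 t=4:+1/13824 t=5:−1/345600 = -7/129600
⇒ 3j(6 5 5; 0 0 0)² = 80/7293, sgn +1
Racah Σ t=1..5: t=1:−1/2073600 t=2:+1/34560 t=3:−1/6912 t=4:+1/10368 t=5:−1/138240 = -7/259200
⇒ 3j(6 5 5; -1 0 1)² = 28/7293, sgn -1
4πI² = N·(3j₀)²·(3jₘ)² = 2240/33813
I = -1·√(0.0662467/4π) = -0.07260679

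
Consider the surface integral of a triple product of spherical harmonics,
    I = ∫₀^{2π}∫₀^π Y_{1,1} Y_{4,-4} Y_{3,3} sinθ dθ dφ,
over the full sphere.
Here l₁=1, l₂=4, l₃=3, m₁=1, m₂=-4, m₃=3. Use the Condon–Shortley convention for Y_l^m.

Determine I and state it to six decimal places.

0.325735

Checks pass: Σm=0; 8 even; l₃=3∈[3,5].
(2·1+1)(2·4+1)(2·3+1) = 189
Δ: 2! 0! 6! / 9! → 1/252
sum: t=1:−1/36 = -1/36
3j²(1 4 3; 0 0 0) = Δ·Π!·Σ² = 4/63  (sign +1)
sum: t=0:+1/1440 = 1/1440
3j²(1 4 3; 1 -4 3) = Δ·Π!·Σ² = 1/9  (sign +1)
combine: 4πI² = 189·4/63·1/9 = 4/3
take √, sign +1: I = 0.32573501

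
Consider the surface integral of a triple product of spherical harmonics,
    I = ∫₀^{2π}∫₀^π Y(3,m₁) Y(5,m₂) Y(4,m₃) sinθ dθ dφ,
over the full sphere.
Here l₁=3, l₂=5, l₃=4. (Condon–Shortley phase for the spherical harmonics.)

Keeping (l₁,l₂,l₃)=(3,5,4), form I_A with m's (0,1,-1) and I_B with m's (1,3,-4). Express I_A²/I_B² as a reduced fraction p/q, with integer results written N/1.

l's match ⇒ only the (l;m) 3-j factors differ between A and B.
A: triangle coeff Δ(3,5,4) = 1/180180; Σ_t [1,3]: t=1:−1/1440 t=2:+1/192 t=3:−1/432 = 19/8640; (3j)²=361/30030 [(3 5 4; 0 1 -1)], sign=-1
B: triangle coeff Δ(3,5,4) = 1/180180; Σ_t [2,2]: t=2:+1/5760 = 1/5760; (3j)²=56/2145 [(3 5 4; 1 3 -4)], sign=+1
I_A²/I_B² = (361/30030)/(56/2145) = 361/784

361/784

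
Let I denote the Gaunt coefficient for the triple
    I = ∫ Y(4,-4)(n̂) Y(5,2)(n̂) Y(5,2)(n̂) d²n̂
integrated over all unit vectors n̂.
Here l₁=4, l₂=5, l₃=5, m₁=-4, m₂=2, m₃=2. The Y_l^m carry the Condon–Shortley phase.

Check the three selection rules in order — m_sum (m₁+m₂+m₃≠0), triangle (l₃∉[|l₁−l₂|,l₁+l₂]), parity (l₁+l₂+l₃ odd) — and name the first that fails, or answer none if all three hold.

Σmᵢ = 0  ✓
l₃∈[|l₁−l₂|,l₁+l₂]=[1,9], have l₃=5  ✓
Σlᵢ = 14 ⇒ even  ✓

none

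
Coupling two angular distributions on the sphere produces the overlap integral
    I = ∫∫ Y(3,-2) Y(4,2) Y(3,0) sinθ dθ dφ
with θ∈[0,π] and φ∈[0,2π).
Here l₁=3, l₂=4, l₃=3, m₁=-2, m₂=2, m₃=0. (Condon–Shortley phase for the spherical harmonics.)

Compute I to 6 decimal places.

-0.044418

Rules hold: Σm=0, L=10 even, 1≤3≤7.
N = 7·9·7 = 441
Δ = 4!·2!·4!/11! = 1/34650
Racah Σ t=1..3: t=1:−1/72 t=2:+1/16 t=3:−1/72 = 5/144
⇒ 3j(3 4 3; 0 0 0)² = 2/77, sgn -1
Racah Σ t=3..4: t=3:−1/72 t=4:+1/96 = -1/288
⇒ 3j(3 4 3; -2 2 0)² = 1/462, sgn +1
4πI² = N·(3j₀)²·(3jₘ)² = 3/121
I = -1·√(0.0247934/4π) = -0.04441841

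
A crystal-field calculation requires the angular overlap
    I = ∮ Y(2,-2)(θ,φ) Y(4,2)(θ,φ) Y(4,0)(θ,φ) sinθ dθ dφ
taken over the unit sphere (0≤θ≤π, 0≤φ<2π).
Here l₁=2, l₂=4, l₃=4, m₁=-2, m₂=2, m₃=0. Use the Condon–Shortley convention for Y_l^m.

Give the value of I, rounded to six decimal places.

Rules hold: Σm=0, L=10 even, 2≤4≤6.
N = 5·9·9 = 405
Δ = 2!·2!·6!/11! = 1/13860
Racah Σ t=0..2: t=0:+1/192 t=1:−1/36 t=2:+1/192 = -5/288
⇒ 3j(2 4 4; 0 0 0)² = 20/693, sgn -1
Racah Σ t=2..2: t=2:+1/192 = 1/192
⇒ 3j(2 4 4; -2 2 0)² = 3/77, sgn +1
4πI² = N·(3j₀)²·(3jₘ)² = 2700/5929
I = -1·√(0.455389/4π) = -0.19036462

-0.190365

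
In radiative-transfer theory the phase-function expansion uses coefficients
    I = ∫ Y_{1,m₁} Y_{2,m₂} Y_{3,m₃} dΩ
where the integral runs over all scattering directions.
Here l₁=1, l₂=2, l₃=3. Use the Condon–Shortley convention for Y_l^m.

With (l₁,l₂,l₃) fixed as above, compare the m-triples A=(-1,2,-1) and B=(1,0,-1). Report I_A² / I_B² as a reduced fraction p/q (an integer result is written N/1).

1/6

Same 1,2,3: normalisation and zero-m 3j drop out of the ratio.
A: Δ: 0! 2! 4! / 7! → 1/105; sum: t=0:+1/48 = 1/48; 3j²(1 2 3; -1 2 -1) = Δ·Π!·Σ² = 1/105  (sign +1)
B: Δ: 0! 2! 4! / 7! → 1/105; sum: t=0:+1/8 = 1/8; 3j²(1 2 3; 1 0 -1) = Δ·Π!·Σ² = 2/35  (sign +1)
I_A²/I_B² = (1/105)/(2/35) = 1/6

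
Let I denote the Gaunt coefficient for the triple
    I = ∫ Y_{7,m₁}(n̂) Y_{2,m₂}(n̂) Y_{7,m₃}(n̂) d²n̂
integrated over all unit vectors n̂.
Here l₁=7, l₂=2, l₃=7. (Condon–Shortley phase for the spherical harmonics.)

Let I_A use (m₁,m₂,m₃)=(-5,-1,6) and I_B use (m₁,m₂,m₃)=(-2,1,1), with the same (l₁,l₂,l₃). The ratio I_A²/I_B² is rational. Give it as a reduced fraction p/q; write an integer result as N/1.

Shared (l₁,l₂,l₃)=(7,2,7): N and (l;000)² cancel in I_A²/I_B².
A: Δ = 2!·12!·2!/17! = 1/185640; Racah Σ t=0..1: t=0:+1/958003200 t=1:−1/79833600 = -1/87091200; ⇒ 3j(7 2 7; -5 -1 6)² = 121/4760, sgn +1
B: Δ = 2!·12!·2!/17! = 1/185640; Racah Σ t=1..2: t=1:−1/1935360 t=2:+1/1209600 = 1/3225600; ⇒ 3j(7 2 7; -2 1 1)² = 243/61880, sgn +1
I_A²/I_B² = (121/4760)/(243/61880) = 1573/243

1573/243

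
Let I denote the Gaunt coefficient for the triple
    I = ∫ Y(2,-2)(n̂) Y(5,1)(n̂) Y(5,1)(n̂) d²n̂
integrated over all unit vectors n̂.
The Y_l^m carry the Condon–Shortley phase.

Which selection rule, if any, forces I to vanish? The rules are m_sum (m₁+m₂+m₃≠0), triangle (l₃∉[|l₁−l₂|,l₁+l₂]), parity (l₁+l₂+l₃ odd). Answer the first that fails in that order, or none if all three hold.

none

Σmᵢ = 0  ✓
l₃∈[|l₁−l₂|,l₁+l₂]=[3,7], have l₃=5  ✓
Σlᵢ = 12 ⇒ even  ✓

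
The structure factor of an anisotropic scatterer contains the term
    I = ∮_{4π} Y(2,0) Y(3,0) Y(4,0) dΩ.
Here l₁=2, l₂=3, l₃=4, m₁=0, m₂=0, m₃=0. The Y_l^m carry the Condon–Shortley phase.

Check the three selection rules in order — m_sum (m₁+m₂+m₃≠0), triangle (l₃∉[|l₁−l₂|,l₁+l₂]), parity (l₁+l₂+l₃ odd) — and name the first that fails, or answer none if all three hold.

parity

Σmᵢ = 0  ✓
l₃∈[|l₁−l₂|,l₁+l₂]=[1,5], have l₃=4  ✓
Σlᵢ = 9 ⇒ odd  ✗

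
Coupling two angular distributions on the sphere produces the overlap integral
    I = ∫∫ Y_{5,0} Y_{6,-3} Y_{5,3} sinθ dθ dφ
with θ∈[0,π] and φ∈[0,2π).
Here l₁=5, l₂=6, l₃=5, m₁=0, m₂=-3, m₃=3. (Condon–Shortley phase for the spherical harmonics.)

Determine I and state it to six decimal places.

0.132857

Checks pass: Σm=0; 16 even; l₃=5∈[1,11].
(2·5+1)(2·6+1)(2·5+1) = 1573
Δ: 6! 4! 6! / 17! → 1/28588560
sum: t=1:−1/345600 t=2:+1/13824 t=3:−1/5184 t=4:+1/13824 t=5:−1/345600 = -7/129600
3j²(5 6 5; 0 0 0) = Δ·Π!·Σ² = 80/7293  (sign +1)
sum: t=1:−1/138240 t=2:+1/34560 t=3:−1/103680 = 1/82944
3j²(5 6 5; 0 -3 3) = Δ·Π!·Σ² = 125/9724  (sign +1)
combine: 4πI² = 1573·80/7293·125/9724 = 2500/11271
take √, sign +1: I = 0.13285682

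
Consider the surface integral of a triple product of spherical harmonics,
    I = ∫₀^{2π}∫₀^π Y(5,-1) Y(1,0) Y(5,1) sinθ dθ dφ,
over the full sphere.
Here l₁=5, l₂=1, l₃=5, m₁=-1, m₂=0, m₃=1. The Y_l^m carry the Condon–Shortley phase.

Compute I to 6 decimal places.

0.000000

Σlᵢ=11 odd — θ-integrand is odd under cosθ→−cosθ; I=0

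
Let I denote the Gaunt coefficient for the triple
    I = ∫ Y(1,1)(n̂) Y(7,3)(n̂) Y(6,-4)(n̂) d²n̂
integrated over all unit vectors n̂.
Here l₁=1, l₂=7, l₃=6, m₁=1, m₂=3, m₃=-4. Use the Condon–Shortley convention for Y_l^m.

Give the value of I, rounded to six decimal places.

-0.085707

Checks pass: Σm=0; 14 even; l₃=6∈[6,8].
(2·1+1)(2·7+1)(2·6+1) = 585
Δ: 2! 0! 12! / 15! → 1/1365
sum: t=1:−1/518400 = -1/518400
3j²(1 7 6; 0 0 0) = Δ·Π!·Σ² = 7/195  (sign -1)
sum: t=0:+1/14515200 = 1/14515200
3j²(1 7 6; 1 3 -4) = Δ·Π!·Σ² = 2/455  (sign +1)
combine: 4πI² = 585·7/195·2/455 = 6/65
take √, sign -1: I = -0.08570655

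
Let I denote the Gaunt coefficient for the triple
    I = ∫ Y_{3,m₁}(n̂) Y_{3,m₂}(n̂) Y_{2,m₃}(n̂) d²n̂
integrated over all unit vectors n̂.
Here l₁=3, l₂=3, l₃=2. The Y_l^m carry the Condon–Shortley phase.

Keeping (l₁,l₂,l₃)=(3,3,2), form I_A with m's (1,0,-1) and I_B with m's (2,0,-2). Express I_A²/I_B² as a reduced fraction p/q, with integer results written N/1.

Shared (l₁,l₂,l₃)=(3,3,2): N and (l;000)² cancel in I_A²/I_B².
A: Δ = 4!·2!·2!/9! = 1/3780; Racah Σ t=1..2: t=1:−1/12 t=2:+1/8 = 1/24; ⇒ 3j(3 3 2; 1 0 -1)² = 1/210, sgn -1
B: Δ = 4!·2!·2!/9! = 1/3780; Racah Σ t=1..1: t=1:−1/24 = -1/24; ⇒ 3j(3 3 2; 2 0 -2)² = 1/21, sgn -1
I_A²/I_B² = (1/210)/(1/21) = 1/10

1/10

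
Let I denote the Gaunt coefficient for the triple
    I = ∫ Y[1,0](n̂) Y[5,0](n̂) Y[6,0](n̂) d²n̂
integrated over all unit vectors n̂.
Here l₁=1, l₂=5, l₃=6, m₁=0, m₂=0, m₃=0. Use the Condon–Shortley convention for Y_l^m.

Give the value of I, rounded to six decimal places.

m-sum 0 ✓  L=12 even ✓  4≤6≤6 ✓
Π(2lᵢ+1) = 3×11×13 = 429
triangle coeff Δ(1,5,6) = 1/858
Σ_t [0,0]: t=0:+1/14400 = 1/14400
(3j)²=6/143 [(1 5 6; 0 0 0)], sign=+1
(m-triple is (0,0,0) — same symbol as above.)
⇒ 4πI² = 108/143
I = (+1)√(108/143/(4π)) = 0.24515397

0.245154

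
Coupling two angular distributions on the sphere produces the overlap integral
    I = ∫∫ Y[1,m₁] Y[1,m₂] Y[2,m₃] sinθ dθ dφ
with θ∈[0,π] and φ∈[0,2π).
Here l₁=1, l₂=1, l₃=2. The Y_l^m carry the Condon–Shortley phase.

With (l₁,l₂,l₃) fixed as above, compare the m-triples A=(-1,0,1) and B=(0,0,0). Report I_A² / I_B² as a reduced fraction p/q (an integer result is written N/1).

3/4

Same 1,1,2: normalisation and zero-m 3j drop out of the ratio.
A: Δ: 0! 2! 2! / 5! → 1/30; sum: t=0:+1/2 = 1/2; 3j²(1 1 2; -1 0 1) = Δ·Π!·Σ² = 1/10  (sign -1)
B: Δ: 0! 2! 2! / 5! → 1/30; sum: t=0:+1/1 = 1/1; 3j²(1 1 2; 0 0 0) = Δ·Π!·Σ² = 2/15  (sign +1)
I_A²/I_B² = (1/10)/(2/15) = 3/4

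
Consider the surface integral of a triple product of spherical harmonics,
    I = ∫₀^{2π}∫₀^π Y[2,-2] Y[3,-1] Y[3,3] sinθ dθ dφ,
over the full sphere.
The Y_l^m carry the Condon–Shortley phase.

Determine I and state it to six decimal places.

m-sum 0 ✓  L=8 even ✓  1≤3≤5 ✓
Π(2lᵢ+1) = 5×7×7 = 245
triangle coeff Δ(2,3,3) = 1/3780
Σ_t [0,2]: t=0:+1/24 t=1:−1/4 t=2:+1/24 = -1/6
(3j)²=4/105 [(2 3 3; 0 0 0)], sign=+1
Σ_t [2,2]: t=2:+1/96 = 1/96
(3j)²=1/42 [(2 3 3; -2 -1 3)], sign=+1
⇒ 4πI² = 2/9
I = (+1)√(2/9/(4π)) = 0.13298076

0.132981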